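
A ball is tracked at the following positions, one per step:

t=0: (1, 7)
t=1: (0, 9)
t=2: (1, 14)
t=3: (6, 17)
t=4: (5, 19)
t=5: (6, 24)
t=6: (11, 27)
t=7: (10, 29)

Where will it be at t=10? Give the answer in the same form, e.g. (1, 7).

Step-to-step displacements: (-1, +2), (+1, +5), (+5, +3), (-1, +2), (+1, +5), (+5, +3), (-1, +2) — a repeating cycle of length 3.
step 8: apply (+1, +5) → (11, 34)
step 9: apply (+5, +3) → (16, 37)
step 10: apply (-1, +2) → (15, 39)

(15, 39)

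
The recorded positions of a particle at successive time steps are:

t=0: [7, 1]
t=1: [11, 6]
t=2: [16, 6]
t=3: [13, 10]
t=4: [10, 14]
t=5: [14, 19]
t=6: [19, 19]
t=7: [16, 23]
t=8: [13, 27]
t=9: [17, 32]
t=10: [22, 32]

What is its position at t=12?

Differencing gives [+4, +5], [+5, +0], [-3, +4], [-3, +4], [+4, +5], [+5, +0], [-3, +4], [-3, +4], [+4, +5], [+5, +0]. This is the pattern [+4, +5], [+5, +0], [-3, +4], [-3, +4] repeated.
step 11: apply [-3, +4] → [19, 36]
step 12: apply [-3, +4] → [16, 40]

[16, 40]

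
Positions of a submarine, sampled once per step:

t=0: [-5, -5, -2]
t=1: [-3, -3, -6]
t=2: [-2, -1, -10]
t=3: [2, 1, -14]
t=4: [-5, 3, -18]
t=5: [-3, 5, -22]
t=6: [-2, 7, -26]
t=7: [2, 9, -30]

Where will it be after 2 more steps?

The first coordinate repeats the cycle [-5, -3, -2, 2] with period 4; step 9 mod 4 = 1, giving -3.
The second coordinate changes by +2 each step, so at step 9 it is -5 + 9·(2) = 13.
The third coordinate changes by -4 each step, so at step 9 it is -2 + 9·(-4) = -38.

[-3, 13, -38]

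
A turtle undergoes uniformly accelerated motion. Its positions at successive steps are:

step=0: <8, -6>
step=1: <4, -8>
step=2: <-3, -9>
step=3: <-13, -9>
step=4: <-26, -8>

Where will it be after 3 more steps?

First differences are <-4, -2>, <-7, -1>, <-10, +0>, <-13, +1>; their common second difference is <-3, +1> (constant acceleration).
step 5: <-26, -8> + <-16, +2> → <-42, -6>
step 6: <-42, -6> + <-19, +3> → <-61, -3>
step 7: <-61, -3> + <-22, +4> → <-83, 1>

<-83, 1>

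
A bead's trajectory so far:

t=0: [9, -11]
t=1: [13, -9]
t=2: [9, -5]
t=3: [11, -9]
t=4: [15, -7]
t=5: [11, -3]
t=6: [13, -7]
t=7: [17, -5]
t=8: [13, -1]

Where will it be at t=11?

The moves between consecutive positions are [+4, +2], [-4, +4], [+2, -4], [+4, +2], [-4, +4], [+2, -4], [+4, +2], [-4, +4]; they repeat the 3-cycle [[+4, +2], [-4, +4], [+2, -4]].
step 9: apply [+2, -4] → [15, -5]
step 10: apply [+4, +2] → [19, -3]
step 11: apply [-4, +4] → [15, 1]

[15, 1]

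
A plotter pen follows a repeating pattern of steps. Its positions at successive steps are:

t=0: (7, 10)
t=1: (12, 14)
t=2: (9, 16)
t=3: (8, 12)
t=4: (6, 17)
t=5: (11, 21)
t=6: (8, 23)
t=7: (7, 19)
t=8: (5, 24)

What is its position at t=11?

Differencing gives (+5, +4), (-3, +2), (-1, -4), (-2, +5), (+5, +4), (-3, +2), (-1, -4), (-2, +5). This is the pattern (+5, +4), (-3, +2), (-1, -4), (-2, +5) repeated.
step 9: apply (+5, +4) → (10, 28)
step 10: apply (-3, +2) → (7, 30)
step 11: apply (-1, -4) → (6, 26)

(6, 26)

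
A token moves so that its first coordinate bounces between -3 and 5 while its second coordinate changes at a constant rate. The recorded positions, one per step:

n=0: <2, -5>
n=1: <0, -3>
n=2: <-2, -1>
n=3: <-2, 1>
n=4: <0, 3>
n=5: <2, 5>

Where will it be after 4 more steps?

<0, 13>

The first coordinate reflects between -3 and 5, moving 2 per step.
  step 6: 2 → 4
  step 7: 4 → 4
  step 8: 4 → 2
  step 9: 2 → 0
The second coordinate changes by +2 each step: at step 9 it is 13.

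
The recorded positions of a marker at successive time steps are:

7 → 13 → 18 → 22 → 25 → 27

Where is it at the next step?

28

Successive displacements: +6, +5, +4, +3, +2 — each changes by -1.
step 6: 27 + 1 → 28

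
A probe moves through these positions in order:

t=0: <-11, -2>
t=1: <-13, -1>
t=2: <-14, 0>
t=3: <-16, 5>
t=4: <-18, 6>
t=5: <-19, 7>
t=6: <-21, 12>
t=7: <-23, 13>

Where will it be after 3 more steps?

Differencing gives <-2, +1>, <-1, +1>, <-2, +5>, <-2, +1>, <-1, +1>, <-2, +5>, <-2, +1>. This is the pattern <-2, +1>, <-1, +1>, <-2, +5> repeated.
step 8: apply <-1, +1> → <-24, 14>
step 9: apply <-2, +5> → <-26, 19>
step 10: apply <-2, +1> → <-28, 20>

<-28, 20>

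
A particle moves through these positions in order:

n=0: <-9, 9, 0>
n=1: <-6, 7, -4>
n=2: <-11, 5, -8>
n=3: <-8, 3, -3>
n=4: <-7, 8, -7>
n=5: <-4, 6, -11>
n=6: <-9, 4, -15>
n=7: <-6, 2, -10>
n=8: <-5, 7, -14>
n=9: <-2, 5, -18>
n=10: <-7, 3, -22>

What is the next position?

<-4, 1, -17>

Differencing gives <+3, -2, -4>, <-5, -2, -4>, <+3, -2, +5>, <+1, +5, -4>, <+3, -2, -4>, <-5, -2, -4>, <+3, -2, +5>, <+1, +5, -4>, <+3, -2, -4>, <-5, -2, -4>. This is the pattern <+3, -2, -4>, <-5, -2, -4>, <+3, -2, +5>, <+1, +5, -4> repeated.
step 11: apply <+3, -2, +5> → <-4, 1, -17>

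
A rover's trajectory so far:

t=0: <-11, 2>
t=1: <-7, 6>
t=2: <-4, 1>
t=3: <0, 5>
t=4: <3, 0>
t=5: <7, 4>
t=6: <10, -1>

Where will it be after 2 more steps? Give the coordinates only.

<17, -2>

Step-to-step displacements: <+4, +4>, <+3, -5>, <+4, +4>, <+3, -5>, <+4, +4>, <+3, -5> — a repeating cycle of length 2.
step 7: apply <+4, +4> → <14, 3>
step 8: apply <+3, -5> → <17, -2>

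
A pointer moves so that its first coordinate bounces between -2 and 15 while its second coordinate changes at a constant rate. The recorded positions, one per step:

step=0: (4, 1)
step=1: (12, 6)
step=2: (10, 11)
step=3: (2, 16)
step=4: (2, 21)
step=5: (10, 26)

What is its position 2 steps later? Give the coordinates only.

The first coordinate travels 8 per step and bounces off the walls at -2 and 15.
  step 6: 10 → 12
  step 7: 12 → 4
The second coordinate changes by +5 each step: at step 7 it is 36.

(4, 36)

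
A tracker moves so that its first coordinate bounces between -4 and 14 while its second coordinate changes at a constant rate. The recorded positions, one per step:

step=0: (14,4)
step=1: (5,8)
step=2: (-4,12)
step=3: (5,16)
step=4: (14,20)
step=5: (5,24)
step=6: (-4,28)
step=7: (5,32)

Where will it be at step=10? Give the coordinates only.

The first coordinate reflects between -4 and 14, moving 9 per step.
  step 8: 5 → 14
  step 9: 14 → 5
  step 10: 5 → -4
The second coordinate changes by +4 each step: at step 10 it is 44.

(-4,44)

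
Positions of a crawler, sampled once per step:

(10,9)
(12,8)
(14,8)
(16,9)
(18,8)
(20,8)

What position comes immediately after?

(22,9)

First: linear, +2 per step → 22 at step 6.
Second: cycles through 9, 8, 8 every 3 steps. Step 6 lands at position 0 of the cycle → 9.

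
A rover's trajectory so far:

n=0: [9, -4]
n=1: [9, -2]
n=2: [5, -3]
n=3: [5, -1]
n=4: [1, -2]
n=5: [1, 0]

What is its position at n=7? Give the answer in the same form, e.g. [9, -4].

[-3, 1]

The moves between consecutive positions are [+0, +2], [-4, -1], [+0, +2], [-4, -1], [+0, +2]; they repeat the 2-cycle [[+0, +2], [-4, -1]].
step 6: apply [-4, -1] → [-3, -1]
step 7: apply [+0, +2] → [-3, 1]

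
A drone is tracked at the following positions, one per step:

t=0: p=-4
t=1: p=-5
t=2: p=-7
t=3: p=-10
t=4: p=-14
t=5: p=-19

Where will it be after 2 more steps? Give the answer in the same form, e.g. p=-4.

First differences are -1, -2, -3, -4, -5; their common second difference is -1 (constant acceleration).
step 6: -19 − 6 → p=-25
step 7: -25 − 7 → p=-32

p=-32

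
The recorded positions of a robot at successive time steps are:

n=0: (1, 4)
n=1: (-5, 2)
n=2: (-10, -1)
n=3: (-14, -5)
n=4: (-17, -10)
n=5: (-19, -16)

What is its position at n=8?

Taking differences between consecutive positions: (-6, -2), (-5, -3), (-4, -4), (-3, -5), (-2, -6). These grow by (+1, -1) each step.
step 6: (-19, -16) + (-1, -7) → (-20, -23)
step 7: (-20, -23) + (+0, -8) → (-20, -31)
step 8: (-20, -31) + (+1, -9) → (-19, -40)

(-19, -40)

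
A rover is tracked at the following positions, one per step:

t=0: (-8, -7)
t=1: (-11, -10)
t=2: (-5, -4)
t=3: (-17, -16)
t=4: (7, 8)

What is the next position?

Consecutive displacements (-3, -3), (+6, +6), (-12, -12), (+24, +24) scale by a factor of -2 each step.
step 5: (7, 8) + (-48, -48) → (-41, -40)

(-41, -40)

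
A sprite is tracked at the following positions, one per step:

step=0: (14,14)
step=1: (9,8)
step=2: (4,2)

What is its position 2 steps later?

(-6,-10)

Constant displacement of (-5,-6) per step.
step 3: (4,2) + (-5,-6) → (-1,-4)
step 4: (-1,-4) + (-5,-6) → (-6,-10)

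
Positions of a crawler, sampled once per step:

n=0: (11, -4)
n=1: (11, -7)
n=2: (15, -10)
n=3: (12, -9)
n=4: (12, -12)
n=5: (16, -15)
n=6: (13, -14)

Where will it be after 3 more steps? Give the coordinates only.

Differencing gives (+0, -3), (+4, -3), (-3, +1), (+0, -3), (+4, -3), (-3, +1). This is the pattern (+0, -3), (+4, -3), (-3, +1) repeated.
step 7: apply (+0, -3) → (13, -17)
step 8: apply (+4, -3) → (17, -20)
step 9: apply (-3, +1) → (14, -19)

(14, -19)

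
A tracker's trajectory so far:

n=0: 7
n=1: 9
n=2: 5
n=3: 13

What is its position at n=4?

-3

The jumps are +2, -4, +8 — a geometric progression with ratio -2.
step 4: 13 − 16 → -3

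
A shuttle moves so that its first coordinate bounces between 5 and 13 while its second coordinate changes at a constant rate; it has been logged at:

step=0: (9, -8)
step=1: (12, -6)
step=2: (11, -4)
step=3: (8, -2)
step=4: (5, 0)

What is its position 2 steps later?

The first coordinate reflects between 5 and 13, moving 3 per step.
  step 5: 5 → 8
  step 6: 8 → 11
The second coordinate changes by +2 each step: at step 6 it is 4.

(11, 4)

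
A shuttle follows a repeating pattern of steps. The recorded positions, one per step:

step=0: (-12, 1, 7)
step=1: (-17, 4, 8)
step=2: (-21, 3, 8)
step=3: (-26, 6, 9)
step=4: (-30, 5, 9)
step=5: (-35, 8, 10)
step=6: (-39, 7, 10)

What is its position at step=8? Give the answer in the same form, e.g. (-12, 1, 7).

Differencing gives (-5, +3, +1), (-4, -1, +0), (-5, +3, +1), (-4, -1, +0), (-5, +3, +1), (-4, -1, +0). This is the pattern (-5, +3, +1), (-4, -1, +0) repeated.
step 7: apply (-5, +3, +1) → (-44, 10, 11)
step 8: apply (-4, -1, +0) → (-48, 9, 11)

(-48, 9, 11)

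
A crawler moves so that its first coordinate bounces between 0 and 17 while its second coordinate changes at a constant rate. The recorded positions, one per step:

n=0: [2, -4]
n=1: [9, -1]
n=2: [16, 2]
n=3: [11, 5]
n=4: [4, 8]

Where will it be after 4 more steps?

The first coordinate reflects between 0 and 17, moving 7 per step.
  step 5: 4 → 3
  step 6: 3 → 10
  step 7: 10 → 17
  step 8: 17 → 10
The second coordinate changes by +3 each step: at step 8 it is 20.

[10, 20]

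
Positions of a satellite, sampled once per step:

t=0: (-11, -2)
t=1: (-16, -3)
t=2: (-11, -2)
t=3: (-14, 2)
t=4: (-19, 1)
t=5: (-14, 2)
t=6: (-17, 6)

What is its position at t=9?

Step-to-step displacements: (-5, -1), (+5, +1), (-3, +4), (-5, -1), (+5, +1), (-3, +4) — a repeating cycle of length 3.
step 7: apply (-5, -1) → (-22, 5)
step 8: apply (+5, +1) → (-17, 6)
step 9: apply (-3, +4) → (-20, 10)

(-20, 10)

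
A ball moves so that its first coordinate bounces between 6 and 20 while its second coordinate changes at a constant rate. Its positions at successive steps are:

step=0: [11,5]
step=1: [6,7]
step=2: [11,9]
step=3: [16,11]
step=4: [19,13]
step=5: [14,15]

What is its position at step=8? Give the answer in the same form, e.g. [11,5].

[13,21]

The first coordinate travels 5 per step and bounces off the walls at 6 and 20.
  step 6: 14 → 9
  step 7: 9 → 8
  step 8: 8 → 13
The second coordinate changes by +2 each step: at step 8 it is 21.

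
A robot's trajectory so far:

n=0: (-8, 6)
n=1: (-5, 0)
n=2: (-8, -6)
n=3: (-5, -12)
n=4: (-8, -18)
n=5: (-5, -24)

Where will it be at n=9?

The first coordinate repeats the cycle [-8, -5] with period 2; step 9 mod 2 = 1, giving -5.
The second coordinate changes by -6 each step, so at step 9 it is 6 + 9·(-6) = -48.

(-5, -48)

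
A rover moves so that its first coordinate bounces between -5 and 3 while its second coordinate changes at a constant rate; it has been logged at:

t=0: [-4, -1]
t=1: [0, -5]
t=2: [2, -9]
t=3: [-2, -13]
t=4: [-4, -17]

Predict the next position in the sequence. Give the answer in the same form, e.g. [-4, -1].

[0, -21]

The first coordinate travels 4 per step and bounces off the walls at -5 and 3.
  step 5: -4 → 0
The second coordinate changes by -4 each step: at step 5 it is -21.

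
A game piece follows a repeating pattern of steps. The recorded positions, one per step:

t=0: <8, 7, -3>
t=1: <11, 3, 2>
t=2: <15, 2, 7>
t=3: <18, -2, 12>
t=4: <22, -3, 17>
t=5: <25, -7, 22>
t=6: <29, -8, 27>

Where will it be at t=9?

<39, -17, 42>

Differencing gives <+3, -4, +5>, <+4, -1, +5>, <+3, -4, +5>, <+4, -1, +5>, <+3, -4, +5>, <+4, -1, +5>. This is the pattern <+3, -4, +5>, <+4, -1, +5> repeated.
step 7: apply <+3, -4, +5> → <32, -12, 32>
step 8: apply <+4, -1, +5> → <36, -13, 37>
step 9: apply <+3, -4, +5> → <39, -17, 42>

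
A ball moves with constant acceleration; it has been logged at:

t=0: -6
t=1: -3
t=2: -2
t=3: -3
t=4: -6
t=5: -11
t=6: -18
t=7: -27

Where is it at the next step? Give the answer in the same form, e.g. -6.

Taking differences between consecutive positions: +3, +1, -1, -3, -5, -7, -9. These grow by -2 each step.
step 8: -27 − 11 → -38

-38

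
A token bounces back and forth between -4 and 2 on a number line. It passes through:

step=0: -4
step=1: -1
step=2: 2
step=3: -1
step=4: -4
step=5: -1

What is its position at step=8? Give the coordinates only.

The value travels 3 per step and bounces off the walls at -4 and 2.
  step 6: -1 → 2
  step 7: 2 → -1
  step 8: -1 → -4

-4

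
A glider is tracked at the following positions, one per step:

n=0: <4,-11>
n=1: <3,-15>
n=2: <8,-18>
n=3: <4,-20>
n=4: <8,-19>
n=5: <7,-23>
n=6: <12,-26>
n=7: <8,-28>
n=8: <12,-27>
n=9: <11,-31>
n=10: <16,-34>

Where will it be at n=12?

<16,-35>

Differencing gives <-1,-4>, <+5,-3>, <-4,-2>, <+4,+1>, <-1,-4>, <+5,-3>, <-4,-2>, <+4,+1>, <-1,-4>, <+5,-3>. This is the pattern <-1,-4>, <+5,-3>, <-4,-2>, <+4,+1> repeated.
step 11: apply <-4,-2> → <12,-36>
step 12: apply <+4,+1> → <16,-35>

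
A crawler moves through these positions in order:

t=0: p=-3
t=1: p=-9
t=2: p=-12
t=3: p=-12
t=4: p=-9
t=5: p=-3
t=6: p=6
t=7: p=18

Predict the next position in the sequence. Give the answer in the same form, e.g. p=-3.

First differences are -6, -3, +0, +3, +6, +9, +12; their common second difference is +3 (constant acceleration).
step 8: 18 + 15 → p=33

p=33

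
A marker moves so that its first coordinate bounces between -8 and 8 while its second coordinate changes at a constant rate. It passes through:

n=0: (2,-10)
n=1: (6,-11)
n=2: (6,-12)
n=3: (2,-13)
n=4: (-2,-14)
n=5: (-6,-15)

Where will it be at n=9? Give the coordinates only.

The first coordinate reflects between -8 and 8, moving 4 per step.
  step 6: -6 → -6
  step 7: -6 → -2
  step 8: -2 → 2
  step 9: 2 → 6
The second coordinate changes by -1 each step: at step 9 it is -19.

(6,-19)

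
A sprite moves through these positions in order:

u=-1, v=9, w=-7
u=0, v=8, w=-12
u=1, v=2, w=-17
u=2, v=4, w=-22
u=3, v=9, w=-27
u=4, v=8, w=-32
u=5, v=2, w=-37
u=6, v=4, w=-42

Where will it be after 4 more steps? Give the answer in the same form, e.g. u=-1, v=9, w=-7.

u=10, v=4, w=-62

The u coordinate changes by +1 each step, so at step 11 it is -1 + 11·(1) = 10.
The v coordinate repeats the cycle [9, 8, 2, 4] with period 4; step 11 mod 4 = 3, giving 4.
The w coordinate changes by -5 each step, so at step 11 it is -7 + 11·(-5) = -62.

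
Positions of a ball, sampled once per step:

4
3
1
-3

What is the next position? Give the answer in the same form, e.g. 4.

The jumps are -1, -2, -4 — a geometric progression with ratio 2.
step 4: -3 − 8 → -11

-11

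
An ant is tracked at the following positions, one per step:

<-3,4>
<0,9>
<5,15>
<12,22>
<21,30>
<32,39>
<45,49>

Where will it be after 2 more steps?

First differences are <+3,+5>, <+5,+6>, <+7,+7>, <+9,+8>, <+11,+9>, <+13,+10>; their common second difference is <+2,+1> (constant acceleration).
step 7: <45,49> + <+15,+11> → <60,60>
step 8: <60,60> + <+17,+12> → <77,72>

<77,72>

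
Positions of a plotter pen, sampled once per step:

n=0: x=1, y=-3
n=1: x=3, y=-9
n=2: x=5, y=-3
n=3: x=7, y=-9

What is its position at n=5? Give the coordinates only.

The x coordinate changes by +2 each step, so at step 5 it is 1 + 5·(2) = 11.
The y coordinate repeats the cycle [-3, -9] with period 2; step 5 mod 2 = 1, giving -9.

x=11, y=-9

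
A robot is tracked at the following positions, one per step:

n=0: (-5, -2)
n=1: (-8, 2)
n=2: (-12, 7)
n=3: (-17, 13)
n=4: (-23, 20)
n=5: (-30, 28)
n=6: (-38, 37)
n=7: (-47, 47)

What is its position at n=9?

First differences are (-3, +4), (-4, +5), (-5, +6), (-6, +7), (-7, +8), (-8, +9), (-9, +10); their common second difference is (-1, +1) (constant acceleration).
step 8: (-47, 47) + (-10, +11) → (-57, 58)
step 9: (-57, 58) + (-11, +12) → (-68, 70)

(-68, 70)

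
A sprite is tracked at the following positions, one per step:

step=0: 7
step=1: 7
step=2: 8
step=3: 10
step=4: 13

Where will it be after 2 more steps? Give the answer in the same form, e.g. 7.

Successive displacements: +0, +1, +2, +3 — each changes by +1.
step 5: 13 + 4 → 17
step 6: 17 + 5 → 22

22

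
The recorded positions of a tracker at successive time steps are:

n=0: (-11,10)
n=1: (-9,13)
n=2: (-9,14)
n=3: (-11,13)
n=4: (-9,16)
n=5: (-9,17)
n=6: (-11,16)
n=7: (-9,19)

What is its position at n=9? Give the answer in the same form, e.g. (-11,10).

The moves between consecutive positions are (+2,+3), (+0,+1), (-2,-1), (+2,+3), (+0,+1), (-2,-1), (+2,+3); they repeat the 3-cycle [(+2,+3), (+0,+1), (-2,-1)].
step 8: apply (+0,+1) → (-9,20)
step 9: apply (-2,-1) → (-11,19)

(-11,19)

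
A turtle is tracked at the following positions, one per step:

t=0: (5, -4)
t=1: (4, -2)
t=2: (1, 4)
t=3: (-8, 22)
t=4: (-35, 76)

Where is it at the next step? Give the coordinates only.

(-116, 238)

The jumps are (-1, +2), (-3, +6), (-9, +18), (-27, +54) — a geometric progression with ratio 3.
step 5: (-35, 76) + (-81, +162) → (-116, 238)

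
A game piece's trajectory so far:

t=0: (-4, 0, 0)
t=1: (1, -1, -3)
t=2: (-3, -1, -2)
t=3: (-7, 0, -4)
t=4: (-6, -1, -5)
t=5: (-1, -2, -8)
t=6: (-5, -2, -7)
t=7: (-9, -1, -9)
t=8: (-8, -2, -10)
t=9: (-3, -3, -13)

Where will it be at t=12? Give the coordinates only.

The moves between consecutive positions are (+5, -1, -3), (-4, +0, +1), (-4, +1, -2), (+1, -1, -1), (+5, -1, -3), (-4, +0, +1), (-4, +1, -2), (+1, -1, -1), (+5, -1, -3); they repeat the 4-cycle [(+5, -1, -3), (-4, +0, +1), (-4, +1, -2), (+1, -1, -1)].
step 10: apply (-4, +0, +1) → (-7, -3, -12)
step 11: apply (-4, +1, -2) → (-11, -2, -14)
step 12: apply (+1, -1, -1) → (-10, -3, -15)

(-10, -3, -15)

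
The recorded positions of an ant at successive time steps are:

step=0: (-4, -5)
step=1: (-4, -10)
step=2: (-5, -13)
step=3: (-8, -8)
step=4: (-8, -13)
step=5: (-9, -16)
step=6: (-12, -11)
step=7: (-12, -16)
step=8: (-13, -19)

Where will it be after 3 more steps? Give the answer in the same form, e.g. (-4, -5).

Differencing gives (+0, -5), (-1, -3), (-3, +5), (+0, -5), (-1, -3), (-3, +5), (+0, -5), (-1, -3). This is the pattern (+0, -5), (-1, -3), (-3, +5) repeated.
step 9: apply (-3, +5) → (-16, -14)
step 10: apply (+0, -5) → (-16, -19)
step 11: apply (-1, -3) → (-17, -22)

(-17, -22)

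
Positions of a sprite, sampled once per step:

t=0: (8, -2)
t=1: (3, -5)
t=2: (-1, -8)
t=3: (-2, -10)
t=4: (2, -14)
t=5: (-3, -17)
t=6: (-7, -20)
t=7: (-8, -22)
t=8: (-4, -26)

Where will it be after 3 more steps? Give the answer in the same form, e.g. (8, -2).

(-14, -34)

Differencing gives (-5, -3), (-4, -3), (-1, -2), (+4, -4), (-5, -3), (-4, -3), (-1, -2), (+4, -4). This is the pattern (-5, -3), (-4, -3), (-1, -2), (+4, -4) repeated.
step 9: apply (-5, -3) → (-9, -29)
step 10: apply (-4, -3) → (-13, -32)
step 11: apply (-1, -2) → (-14, -34)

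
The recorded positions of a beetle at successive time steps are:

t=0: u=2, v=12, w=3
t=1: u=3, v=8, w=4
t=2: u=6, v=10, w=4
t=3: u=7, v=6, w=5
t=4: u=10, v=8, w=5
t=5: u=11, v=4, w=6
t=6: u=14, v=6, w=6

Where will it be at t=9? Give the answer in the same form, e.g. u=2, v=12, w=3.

u=19, v=0, w=8

Differencing gives (+1, -4, +1), (+3, +2, +0), (+1, -4, +1), (+3, +2, +0), (+1, -4, +1), (+3, +2, +0). This is the pattern (+1, -4, +1), (+3, +2, +0) repeated.
step 7: apply (+1, -4, +1) → u=15, v=2, w=7
step 8: apply (+3, +2, +0) → u=18, v=4, w=7
step 9: apply (+1, -4, +1) → u=19, v=0, w=8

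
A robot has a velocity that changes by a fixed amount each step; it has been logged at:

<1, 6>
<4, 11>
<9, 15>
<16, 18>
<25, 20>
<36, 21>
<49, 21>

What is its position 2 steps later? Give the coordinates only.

First differences are <+3, +5>, <+5, +4>, <+7, +3>, <+9, +2>, <+11, +1>, <+13, +0>; their common second difference is <+2, -1> (constant acceleration).
step 7: <49, 21> + <+15, -1> → <64, 20>
step 8: <64, 20> + <+17, -2> → <81, 18>

<81, 18>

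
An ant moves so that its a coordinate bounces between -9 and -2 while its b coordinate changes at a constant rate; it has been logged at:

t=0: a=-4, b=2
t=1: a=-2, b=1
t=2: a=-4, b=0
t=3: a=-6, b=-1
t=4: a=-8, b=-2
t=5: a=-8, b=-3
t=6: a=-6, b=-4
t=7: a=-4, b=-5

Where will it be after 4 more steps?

The a coordinate reflects between -9 and -2, moving 2 per step.
  step 8: -4 → -2
  step 9: -2 → -4
  step 10: -4 → -6
  step 11: -6 → -8
The b coordinate changes by -1 each step: at step 11 it is -9.

a=-8, b=-9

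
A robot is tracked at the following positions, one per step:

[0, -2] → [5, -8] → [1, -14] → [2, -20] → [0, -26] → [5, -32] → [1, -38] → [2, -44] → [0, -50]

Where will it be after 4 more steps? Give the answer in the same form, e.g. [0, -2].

First: cycles through 0, 5, 1, 2 every 4 steps. Step 12 lands at position 0 of the cycle → 0.
Second: linear, -6 per step → -74 at step 12.

[0, -74]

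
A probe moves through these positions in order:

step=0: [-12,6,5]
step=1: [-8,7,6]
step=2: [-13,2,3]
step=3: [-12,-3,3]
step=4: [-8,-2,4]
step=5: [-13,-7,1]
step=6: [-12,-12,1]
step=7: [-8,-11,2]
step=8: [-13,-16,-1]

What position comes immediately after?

[-12,-21,-1]

Step-to-step displacements: [+4,+1,+1], [-5,-5,-3], [+1,-5,+0], [+4,+1,+1], [-5,-5,-3], [+1,-5,+0], [+4,+1,+1], [-5,-5,-3] — a repeating cycle of length 3.
step 9: apply [+1,-5,+0] → [-12,-21,-1]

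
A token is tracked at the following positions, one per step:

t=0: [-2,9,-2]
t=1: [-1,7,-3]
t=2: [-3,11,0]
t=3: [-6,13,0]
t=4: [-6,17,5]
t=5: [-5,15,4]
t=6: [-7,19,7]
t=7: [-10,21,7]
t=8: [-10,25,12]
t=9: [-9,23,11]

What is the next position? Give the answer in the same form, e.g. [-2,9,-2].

Differencing gives [+1,-2,-1], [-2,+4,+3], [-3,+2,+0], [+0,+4,+5], [+1,-2,-1], [-2,+4,+3], [-3,+2,+0], [+0,+4,+5], [+1,-2,-1]. This is the pattern [+1,-2,-1], [-2,+4,+3], [-3,+2,+0], [+0,+4,+5] repeated.
step 10: apply [-2,+4,+3] → [-11,27,14]

[-11,27,14]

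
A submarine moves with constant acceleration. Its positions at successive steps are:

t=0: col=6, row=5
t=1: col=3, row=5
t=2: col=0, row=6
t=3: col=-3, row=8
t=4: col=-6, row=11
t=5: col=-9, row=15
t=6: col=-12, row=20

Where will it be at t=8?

col=-18, row=33

Taking differences between consecutive positions: (-3, +0), (-3, +1), (-3, +2), (-3, +3), (-3, +4), (-3, +5). These grow by (+0, +1) each step.
step 7: col=-12, row=20 + (-3, +6) → col=-15, row=26
step 8: col=-15, row=26 + (-3, +7) → col=-18, row=33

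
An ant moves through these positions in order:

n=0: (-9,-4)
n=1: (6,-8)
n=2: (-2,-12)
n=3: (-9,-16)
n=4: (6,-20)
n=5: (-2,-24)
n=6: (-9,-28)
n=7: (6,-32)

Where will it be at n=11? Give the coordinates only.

The first coordinate repeats the cycle [-9, 6, -2] with period 3; step 11 mod 3 = 2, giving -2.
The second coordinate changes by -4 each step, so at step 11 it is -4 + 11·(-4) = -48.

(-2,-48)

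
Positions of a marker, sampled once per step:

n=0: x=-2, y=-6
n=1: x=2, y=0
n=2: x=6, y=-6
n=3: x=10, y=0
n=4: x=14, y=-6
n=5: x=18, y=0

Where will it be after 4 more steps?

The x coordinate changes by +4 each step, so at step 9 it is -2 + 9·(4) = 34.
The y coordinate repeats the cycle [-6, 0] with period 2; step 9 mod 2 = 1, giving 0.

x=34, y=0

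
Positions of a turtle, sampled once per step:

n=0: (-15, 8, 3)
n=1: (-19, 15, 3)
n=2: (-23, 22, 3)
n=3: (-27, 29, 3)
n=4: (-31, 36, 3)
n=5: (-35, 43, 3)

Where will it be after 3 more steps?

(-47, 64, 3)

The position changes by (-4, +7, +0) every step.
step 6: (-35, 43, 3) + (-4, +7, +0) → (-39, 50, 3)
step 7: (-39, 50, 3) + (-4, +7, +0) → (-43, 57, 3)
step 8: (-43, 57, 3) + (-4, +7, +0) → (-47, 64, 3)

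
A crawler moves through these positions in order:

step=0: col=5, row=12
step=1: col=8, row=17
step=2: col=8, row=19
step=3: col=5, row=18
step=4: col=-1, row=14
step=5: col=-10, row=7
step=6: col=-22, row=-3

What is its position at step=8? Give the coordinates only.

Successive displacements: (+3, +5), (+0, +2), (-3, -1), (-6, -4), (-9, -7), (-12, -10) — each changes by (-3, -3).
step 7: col=-22, row=-3 + (-15, -13) → col=-37, row=-16
step 8: col=-37, row=-16 + (-18, -16) → col=-55, row=-32

col=-55, row=-32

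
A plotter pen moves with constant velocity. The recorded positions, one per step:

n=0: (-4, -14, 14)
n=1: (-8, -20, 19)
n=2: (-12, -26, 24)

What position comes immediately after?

(-16, -32, 29)

Constant displacement of (-4, -6, +5) per step.
step 3: (-12, -26, 24) + (-4, -6, +5) → (-16, -32, 29)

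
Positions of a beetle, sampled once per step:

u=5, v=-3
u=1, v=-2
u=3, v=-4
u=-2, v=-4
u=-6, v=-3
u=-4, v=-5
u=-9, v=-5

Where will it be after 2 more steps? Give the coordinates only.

Step-to-step displacements: (-4, +1), (+2, -2), (-5, +0), (-4, +1), (+2, -2), (-5, +0) — a repeating cycle of length 3.
step 7: apply (-4, +1) → u=-13, v=-4
step 8: apply (+2, -2) → u=-11, v=-6

u=-11, v=-6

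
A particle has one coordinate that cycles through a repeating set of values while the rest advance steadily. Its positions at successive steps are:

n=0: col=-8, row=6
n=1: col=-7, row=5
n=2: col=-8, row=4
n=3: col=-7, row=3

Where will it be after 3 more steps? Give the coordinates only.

col=-8, row=0

The col coordinate repeats the cycle [-8, -7] with period 2; step 6 mod 2 = 0, giving -8.
The row coordinate changes by -1 each step, so at step 6 it is 6 + 6·(-1) = 0.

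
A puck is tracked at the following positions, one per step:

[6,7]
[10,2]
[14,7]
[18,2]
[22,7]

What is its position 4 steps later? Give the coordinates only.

The first coordinate changes by +4 each step, so at step 8 it is 6 + 8·(4) = 38.
The second coordinate repeats the cycle [7, 2] with period 2; step 8 mod 2 = 0, giving 7.

[38,7]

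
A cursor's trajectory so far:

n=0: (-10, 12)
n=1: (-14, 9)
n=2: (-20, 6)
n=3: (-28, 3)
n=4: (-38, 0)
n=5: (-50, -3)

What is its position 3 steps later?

Successive displacements: (-4, -3), (-6, -3), (-8, -3), (-10, -3), (-12, -3) — each changes by (-2, +0).
step 6: (-50, -3) + (-14, -3) → (-64, -6)
step 7: (-64, -6) + (-16, -3) → (-80, -9)
step 8: (-80, -9) + (-18, -3) → (-98, -12)

(-98, -12)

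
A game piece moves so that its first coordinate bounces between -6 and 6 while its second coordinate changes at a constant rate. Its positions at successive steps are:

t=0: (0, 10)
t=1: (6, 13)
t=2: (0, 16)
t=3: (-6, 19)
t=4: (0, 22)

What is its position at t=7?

The first coordinate reflects between -6 and 6, moving 6 per step.
  step 5: 0 → 6
  step 6: 6 → 0
  step 7: 0 → -6
The second coordinate changes by +3 each step: at step 7 it is 31.

(-6, 31)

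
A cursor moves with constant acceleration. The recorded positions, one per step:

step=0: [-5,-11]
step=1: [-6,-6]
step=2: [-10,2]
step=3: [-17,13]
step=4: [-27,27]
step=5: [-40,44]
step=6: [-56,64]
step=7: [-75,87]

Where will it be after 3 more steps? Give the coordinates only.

Successive displacements: [-1,+5], [-4,+8], [-7,+11], [-10,+14], [-13,+17], [-16,+20], [-19,+23] — each changes by [-3,+3].
step 8: [-75,87] + [-22,+26] → [-97,113]
step 9: [-97,113] + [-25,+29] → [-122,142]
step 10: [-122,142] + [-28,+32] → [-150,174]

[-150,174]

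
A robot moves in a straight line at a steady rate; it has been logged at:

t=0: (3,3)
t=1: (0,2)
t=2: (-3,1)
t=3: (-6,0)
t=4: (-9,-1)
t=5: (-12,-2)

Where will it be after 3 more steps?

The position changes by (-3,-1) every step.
step 6: (-12,-2) + (-3,-1) → (-15,-3)
step 7: (-15,-3) + (-3,-1) → (-18,-4)
step 8: (-18,-4) + (-3,-1) → (-21,-5)

(-21,-5)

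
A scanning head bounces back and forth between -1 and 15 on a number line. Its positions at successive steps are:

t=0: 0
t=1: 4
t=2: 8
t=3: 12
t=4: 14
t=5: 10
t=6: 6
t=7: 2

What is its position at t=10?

8

The value reflects between -1 and 15, moving 4 per step.
  step 8: 2 → 0
  step 9: 0 → 4
  step 10: 4 → 8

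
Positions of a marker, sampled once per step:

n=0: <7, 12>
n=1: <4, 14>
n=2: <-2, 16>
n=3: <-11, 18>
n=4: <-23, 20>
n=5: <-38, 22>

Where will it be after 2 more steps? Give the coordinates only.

Taking differences between consecutive positions: <-3, +2>, <-6, +2>, <-9, +2>, <-12, +2>, <-15, +2>. These grow by <-3, +0> each step.
step 6: <-38, 22> + <-18, +2> → <-56, 24>
step 7: <-56, 24> + <-21, +2> → <-77, 26>

<-77, 26>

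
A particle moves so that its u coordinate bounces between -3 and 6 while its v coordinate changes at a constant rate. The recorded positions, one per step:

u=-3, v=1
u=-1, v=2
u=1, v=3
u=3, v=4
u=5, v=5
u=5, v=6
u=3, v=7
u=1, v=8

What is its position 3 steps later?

The u coordinate reflects between -3 and 6, moving 2 per step.
  step 8: 1 → -1
  step 9: -1 → -3
  step 10: -3 → -1
The v coordinate changes by +1 each step: at step 10 it is 11.

u=-1, v=11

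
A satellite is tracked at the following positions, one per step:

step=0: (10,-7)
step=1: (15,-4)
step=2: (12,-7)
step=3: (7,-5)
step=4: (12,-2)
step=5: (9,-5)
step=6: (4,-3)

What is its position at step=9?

The moves between consecutive positions are (+5,+3), (-3,-3), (-5,+2), (+5,+3), (-3,-3), (-5,+2); they repeat the 3-cycle [(+5,+3), (-3,-3), (-5,+2)].
step 7: apply (+5,+3) → (9,0)
step 8: apply (-3,-3) → (6,-3)
step 9: apply (-5,+2) → (1,-1)

(1,-1)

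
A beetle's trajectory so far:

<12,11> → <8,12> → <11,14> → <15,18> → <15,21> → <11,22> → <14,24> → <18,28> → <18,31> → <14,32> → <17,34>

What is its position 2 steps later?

<21,41>

Differencing gives <-4,+1>, <+3,+2>, <+4,+4>, <+0,+3>, <-4,+1>, <+3,+2>, <+4,+4>, <+0,+3>, <-4,+1>, <+3,+2>. This is the pattern <-4,+1>, <+3,+2>, <+4,+4>, <+0,+3> repeated.
step 11: apply <+4,+4> → <21,38>
step 12: apply <+0,+3> → <21,41>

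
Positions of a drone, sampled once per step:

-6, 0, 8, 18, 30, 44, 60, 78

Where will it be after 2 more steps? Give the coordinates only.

120

First differences are +6, +8, +10, +12, +14, +16, +18; their common second difference is +2 (constant acceleration).
step 8: 78 + 20 → 98
step 9: 98 + 22 → 120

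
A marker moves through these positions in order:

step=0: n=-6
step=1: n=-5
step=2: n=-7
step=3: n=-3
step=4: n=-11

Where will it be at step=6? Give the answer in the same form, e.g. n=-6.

n=-27

Consecutive displacements +1, -2, +4, -8 scale by a factor of -2 each step.
step 5: -11 + 16 → n=5
step 6: 5 − 32 → n=-27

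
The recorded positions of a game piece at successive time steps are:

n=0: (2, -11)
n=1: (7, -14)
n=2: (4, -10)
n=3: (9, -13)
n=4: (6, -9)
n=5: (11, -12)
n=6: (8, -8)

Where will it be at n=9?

(15, -10)

Step-to-step displacements: (+5, -3), (-3, +4), (+5, -3), (-3, +4), (+5, -3), (-3, +4) — a repeating cycle of length 2.
step 7: apply (+5, -3) → (13, -11)
step 8: apply (-3, +4) → (10, -7)
step 9: apply (+5, -3) → (15, -10)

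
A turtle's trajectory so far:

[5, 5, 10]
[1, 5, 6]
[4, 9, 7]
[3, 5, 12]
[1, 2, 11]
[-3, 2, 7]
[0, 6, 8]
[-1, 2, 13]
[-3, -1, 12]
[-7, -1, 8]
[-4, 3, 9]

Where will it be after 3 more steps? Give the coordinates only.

[-11, -4, 9]

The moves between consecutive positions are [-4, +0, -4], [+3, +4, +1], [-1, -4, +5], [-2, -3, -1], [-4, +0, -4], [+3, +4, +1], [-1, -4, +5], [-2, -3, -1], [-4, +0, -4], [+3, +4, +1]; they repeat the 4-cycle [[-4, +0, -4], [+3, +4, +1], [-1, -4, +5], [-2, -3, -1]].
step 11: apply [-1, -4, +5] → [-5, -1, 14]
step 12: apply [-2, -3, -1] → [-7, -4, 13]
step 13: apply [-4, +0, -4] → [-11, -4, 9]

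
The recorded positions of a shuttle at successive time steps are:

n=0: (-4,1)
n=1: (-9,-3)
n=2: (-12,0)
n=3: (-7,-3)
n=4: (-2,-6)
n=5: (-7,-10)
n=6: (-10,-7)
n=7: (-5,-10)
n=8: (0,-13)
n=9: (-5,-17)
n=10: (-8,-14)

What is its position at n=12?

Step-to-step displacements: (-5,-4), (-3,+3), (+5,-3), (+5,-3), (-5,-4), (-3,+3), (+5,-3), (+5,-3), (-5,-4), (-3,+3) — a repeating cycle of length 4.
step 11: apply (+5,-3) → (-3,-17)
step 12: apply (+5,-3) → (2,-20)

(2,-20)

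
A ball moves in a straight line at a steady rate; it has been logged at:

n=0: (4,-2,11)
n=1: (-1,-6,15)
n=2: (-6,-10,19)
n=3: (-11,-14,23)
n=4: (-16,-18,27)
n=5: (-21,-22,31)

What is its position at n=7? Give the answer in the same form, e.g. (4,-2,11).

Each step adds (-5,-4,+4) to the position.
step 6: (-21,-22,31) + (-5,-4,+4) → (-26,-26,35)
step 7: (-26,-26,35) + (-5,-4,+4) → (-31,-30,39)

(-31,-30,39)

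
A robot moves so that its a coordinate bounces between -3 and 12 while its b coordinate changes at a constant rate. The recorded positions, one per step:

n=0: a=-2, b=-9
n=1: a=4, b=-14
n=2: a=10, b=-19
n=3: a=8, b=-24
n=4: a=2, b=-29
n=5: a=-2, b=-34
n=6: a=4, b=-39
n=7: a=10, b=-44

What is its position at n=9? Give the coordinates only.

a=2, b=-54

The a coordinate reflects between -3 and 12, moving 6 per step.
  step 8: 10 → 8
  step 9: 8 → 2
The b coordinate changes by -5 each step: at step 9 it is -54.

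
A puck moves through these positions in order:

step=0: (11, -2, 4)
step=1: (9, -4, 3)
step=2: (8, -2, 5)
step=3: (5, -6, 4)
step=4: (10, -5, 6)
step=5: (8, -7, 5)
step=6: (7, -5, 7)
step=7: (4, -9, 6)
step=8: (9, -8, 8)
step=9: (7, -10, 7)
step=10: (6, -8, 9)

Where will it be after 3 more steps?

(6, -13, 9)

Step-to-step displacements: (-2, -2, -1), (-1, +2, +2), (-3, -4, -1), (+5, +1, +2), (-2, -2, -1), (-1, +2, +2), (-3, -4, -1), (+5, +1, +2), (-2, -2, -1), (-1, +2, +2) — a repeating cycle of length 4.
step 11: apply (-3, -4, -1) → (3, -12, 8)
step 12: apply (+5, +1, +2) → (8, -11, 10)
step 13: apply (-2, -2, -1) → (6, -13, 9)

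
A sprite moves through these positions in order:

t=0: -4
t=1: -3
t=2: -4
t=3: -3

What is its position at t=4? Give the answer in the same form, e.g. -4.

Step-to-step displacements: +1, -1, +1; each is -1× the previous.
step 4: -3 − 1 → -4

-4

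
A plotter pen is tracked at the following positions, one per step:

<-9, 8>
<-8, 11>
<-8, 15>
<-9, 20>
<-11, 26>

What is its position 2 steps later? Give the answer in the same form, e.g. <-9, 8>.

<-18, 41>

Taking differences between consecutive positions: <+1, +3>, <+0, +4>, <-1, +5>, <-2, +6>. These grow by <-1, +1> each step.
step 5: <-11, 26> + <-3, +7> → <-14, 33>
step 6: <-14, 33> + <-4, +8> → <-18, 41>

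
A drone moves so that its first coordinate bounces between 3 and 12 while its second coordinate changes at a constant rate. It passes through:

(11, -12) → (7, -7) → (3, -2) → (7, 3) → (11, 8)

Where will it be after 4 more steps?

(9, 28)

The first coordinate reflects between 3 and 12, moving 4 per step.
  step 5: 11 → 9
  step 6: 9 → 5
  step 7: 5 → 5
  step 8: 5 → 9
The second coordinate changes by +5 each step: at step 8 it is 28.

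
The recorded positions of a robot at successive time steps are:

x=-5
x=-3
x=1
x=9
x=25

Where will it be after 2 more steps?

x=121

Consecutive displacements +2, +4, +8, +16 scale by a factor of 2 each step.
step 5: 25 + 32 → x=57
step 6: 57 + 64 → x=121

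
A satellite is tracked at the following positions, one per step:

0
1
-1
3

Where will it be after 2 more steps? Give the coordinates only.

11

The jumps are +1, -2, +4 — a geometric progression with ratio -2.
step 4: 3 − 8 → -5
step 5: -5 + 16 → 11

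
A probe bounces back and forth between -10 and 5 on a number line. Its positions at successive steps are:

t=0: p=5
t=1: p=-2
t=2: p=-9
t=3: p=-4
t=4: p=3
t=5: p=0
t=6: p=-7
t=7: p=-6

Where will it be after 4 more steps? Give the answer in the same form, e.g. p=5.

The value travels 7 per step and bounces off the walls at -10 and 5.
  step 8: -6 → 1
  step 9: 1 → 2
  step 10: 2 → -5
  step 11: -5 → -8

p=-8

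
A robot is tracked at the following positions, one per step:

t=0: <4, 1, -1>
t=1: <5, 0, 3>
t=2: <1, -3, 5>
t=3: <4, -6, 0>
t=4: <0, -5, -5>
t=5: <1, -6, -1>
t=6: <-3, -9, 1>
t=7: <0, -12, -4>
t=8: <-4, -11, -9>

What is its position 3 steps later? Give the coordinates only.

The moves between consecutive positions are <+1, -1, +4>, <-4, -3, +2>, <+3, -3, -5>, <-4, +1, -5>, <+1, -1, +4>, <-4, -3, +2>, <+3, -3, -5>, <-4, +1, -5>; they repeat the 4-cycle [<+1, -1, +4>, <-4, -3, +2>, <+3, -3, -5>, <-4, +1, -5>].
step 9: apply <+1, -1, +4> → <-3, -12, -5>
step 10: apply <-4, -3, +2> → <-7, -15, -3>
step 11: apply <+3, -3, -5> → <-4, -18, -8>

<-4, -18, -8>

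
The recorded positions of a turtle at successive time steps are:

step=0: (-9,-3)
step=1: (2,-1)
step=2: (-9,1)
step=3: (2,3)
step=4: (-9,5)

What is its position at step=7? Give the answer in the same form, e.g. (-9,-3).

The first coordinate repeats the cycle [-9, 2] with period 2; step 7 mod 2 = 1, giving 2.
The second coordinate changes by +2 each step, so at step 7 it is -3 + 7·(2) = 11.

(2,11)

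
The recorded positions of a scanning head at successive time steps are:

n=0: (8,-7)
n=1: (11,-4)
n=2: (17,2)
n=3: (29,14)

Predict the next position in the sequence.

Consecutive displacements (+3,+3), (+6,+6), (+12,+12) scale by a factor of 2 each step.
step 4: (29,14) + (+24,+24) → (53,38)

(53,38)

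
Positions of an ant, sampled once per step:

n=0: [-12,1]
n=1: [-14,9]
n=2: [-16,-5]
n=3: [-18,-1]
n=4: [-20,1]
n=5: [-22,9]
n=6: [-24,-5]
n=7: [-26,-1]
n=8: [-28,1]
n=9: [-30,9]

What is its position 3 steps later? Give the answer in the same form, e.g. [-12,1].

First: linear, -2 per step → -36 at step 12.
Second: cycles through 1, 9, -5, -1 every 4 steps. Step 12 lands at position 0 of the cycle → 1.

[-36,1]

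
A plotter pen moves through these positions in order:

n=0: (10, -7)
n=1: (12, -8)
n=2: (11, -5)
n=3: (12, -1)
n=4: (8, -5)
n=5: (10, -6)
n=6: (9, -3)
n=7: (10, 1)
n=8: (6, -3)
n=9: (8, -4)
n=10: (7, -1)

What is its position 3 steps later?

(6, -2)

Step-to-step displacements: (+2, -1), (-1, +3), (+1, +4), (-4, -4), (+2, -1), (-1, +3), (+1, +4), (-4, -4), (+2, -1), (-1, +3) — a repeating cycle of length 4.
step 11: apply (+1, +4) → (8, 3)
step 12: apply (-4, -4) → (4, -1)
step 13: apply (+2, -1) → (6, -2)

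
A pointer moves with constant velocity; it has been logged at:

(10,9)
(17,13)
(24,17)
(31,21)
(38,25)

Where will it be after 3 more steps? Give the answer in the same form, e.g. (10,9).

(59,37)

Constant displacement of (+7,+4) per step.
step 5: (38,25) + (+7,+4) → (45,29)
step 6: (45,29) + (+7,+4) → (52,33)
step 7: (52,33) + (+7,+4) → (59,37)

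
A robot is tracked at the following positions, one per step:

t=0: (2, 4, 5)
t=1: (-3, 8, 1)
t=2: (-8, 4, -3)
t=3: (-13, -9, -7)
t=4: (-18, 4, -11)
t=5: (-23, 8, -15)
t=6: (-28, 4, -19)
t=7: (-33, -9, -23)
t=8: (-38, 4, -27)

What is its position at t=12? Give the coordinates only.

The first coordinate changes by -5 each step, so at step 12 it is 2 + 12·(-5) = -58.
The second coordinate repeats the cycle [4, 8, 4, -9] with period 4; step 12 mod 4 = 0, giving 4.
The third coordinate changes by -4 each step, so at step 12 it is 5 + 12·(-4) = -43.

(-58, 4, -43)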